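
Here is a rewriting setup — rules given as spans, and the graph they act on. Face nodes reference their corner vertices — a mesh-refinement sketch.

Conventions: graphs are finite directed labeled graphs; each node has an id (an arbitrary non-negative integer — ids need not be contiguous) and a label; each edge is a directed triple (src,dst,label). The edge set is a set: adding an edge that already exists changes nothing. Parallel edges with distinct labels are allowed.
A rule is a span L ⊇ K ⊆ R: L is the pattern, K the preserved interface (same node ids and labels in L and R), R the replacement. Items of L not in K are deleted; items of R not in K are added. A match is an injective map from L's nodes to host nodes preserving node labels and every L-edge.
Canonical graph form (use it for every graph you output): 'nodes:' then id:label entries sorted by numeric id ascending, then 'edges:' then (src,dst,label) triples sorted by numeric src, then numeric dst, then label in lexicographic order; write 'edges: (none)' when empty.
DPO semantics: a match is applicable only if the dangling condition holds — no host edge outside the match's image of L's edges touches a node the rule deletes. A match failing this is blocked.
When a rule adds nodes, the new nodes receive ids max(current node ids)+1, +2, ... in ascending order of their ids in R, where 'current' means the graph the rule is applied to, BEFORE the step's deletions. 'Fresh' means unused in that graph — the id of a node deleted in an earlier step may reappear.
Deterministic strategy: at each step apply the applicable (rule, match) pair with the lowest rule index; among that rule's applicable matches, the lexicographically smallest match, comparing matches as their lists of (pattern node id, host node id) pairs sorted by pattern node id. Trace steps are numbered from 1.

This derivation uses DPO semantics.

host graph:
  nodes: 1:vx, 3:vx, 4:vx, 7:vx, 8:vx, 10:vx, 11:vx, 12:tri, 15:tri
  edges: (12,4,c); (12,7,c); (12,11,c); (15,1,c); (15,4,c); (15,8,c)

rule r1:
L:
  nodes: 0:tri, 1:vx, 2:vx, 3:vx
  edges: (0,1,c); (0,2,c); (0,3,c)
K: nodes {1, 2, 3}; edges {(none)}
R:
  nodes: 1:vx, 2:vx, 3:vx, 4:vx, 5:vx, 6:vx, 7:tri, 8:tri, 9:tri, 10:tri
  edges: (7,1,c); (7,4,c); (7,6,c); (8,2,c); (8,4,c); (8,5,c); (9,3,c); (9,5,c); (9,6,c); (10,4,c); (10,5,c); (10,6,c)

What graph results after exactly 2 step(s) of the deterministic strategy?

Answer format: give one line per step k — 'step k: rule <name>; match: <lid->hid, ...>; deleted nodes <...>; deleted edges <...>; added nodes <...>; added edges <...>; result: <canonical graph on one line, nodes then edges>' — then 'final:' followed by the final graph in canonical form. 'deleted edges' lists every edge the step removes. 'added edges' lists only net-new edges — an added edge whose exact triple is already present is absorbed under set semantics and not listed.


step 1: rule r1; match: 0->12, 1->4, 2->7, 3->11; deleted nodes 12; deleted edges (12,4,c); (12,7,c); (12,11,c); added nodes 16, 17, 18, 19, 20, 21, 22; added edges (19,4,c); (19,16,c); (19,18,c); (20,7,c); (20,16,c); (20,17,c); (21,11,c); (21,17,c); (21,18,c); (22,16,c); (22,17,c); (22,18,c); result: nodes: 1:vx, 3:vx, 4:vx, 7:vx, 8:vx, 10:vx, 11:vx, 15:tri, 16:vx, 17:vx, 18:vx, 19:tri, 20:tri, 21:tri, 22:tri edges: (15,1,c); (15,4,c); (15,8,c); (19,4,c); (19,16,c); (19,18,c); (20,7,c); (20,16,c); (20,17,c); (21,11,c); (21,17,c); (21,18,c); (22,16,c); (22,17,c); (22,18,c)
step 2: rule r1; match: 0->15, 1->1, 2->4, 3->8; deleted nodes 15; deleted edges (15,1,c); (15,4,c); (15,8,c); added nodes 23, 24, 25, 26, 27, 28, 29; added edges (26,1,c); (26,23,c); (26,25,c); (27,4,c); (27,23,c); (27,24,c); (28,8,c); (28,24,c); (28,25,c); (29,23,c); (29,24,c); (29,25,c); result: nodes: 1:vx, 3:vx, 4:vx, 7:vx, 8:vx, 10:vx, 11:vx, 16:vx, 17:vx, 18:vx, 19:tri, 20:tri, 21:tri, 22:tri, 23:vx, 24:vx, 25:vx, 26:tri, 27:tri, 28:tri, 29:tri edges: (19,4,c); (19,16,c); (19,18,c); (20,7,c); (20,16,c); (20,17,c); (21,11,c); (21,17,c); (21,18,c); (22,16,c); (22,17,c); (22,18,c); (26,1,c); (26,23,c); (26,25,c); (27,4,c); (27,23,c); (27,24,c); (28,8,c); (28,24,c); (28,25,c); (29,23,c); (29,24,c); (29,25,c)
final:
nodes: 1:vx, 3:vx, 4:vx, 7:vx, 8:vx, 10:vx, 11:vx, 16:vx, 17:vx, 18:vx, 19:tri, 20:tri, 21:tri, 22:tri, 23:vx, 24:vx, 25:vx, 26:tri, 27:tri, 28:tri, 29:tri
edges: (19,4,c); (19,16,c); (19,18,c); (20,7,c); (20,16,c); (20,17,c); (21,11,c); (21,17,c); (21,18,c); (22,16,c); (22,17,c); (22,18,c); (26,1,c); (26,23,c); (26,25,c); (27,4,c); (27,23,c); (27,24,c); (28,8,c); (28,24,c); (28,25,c); (29,23,c); (29,24,c); (29,25,c)


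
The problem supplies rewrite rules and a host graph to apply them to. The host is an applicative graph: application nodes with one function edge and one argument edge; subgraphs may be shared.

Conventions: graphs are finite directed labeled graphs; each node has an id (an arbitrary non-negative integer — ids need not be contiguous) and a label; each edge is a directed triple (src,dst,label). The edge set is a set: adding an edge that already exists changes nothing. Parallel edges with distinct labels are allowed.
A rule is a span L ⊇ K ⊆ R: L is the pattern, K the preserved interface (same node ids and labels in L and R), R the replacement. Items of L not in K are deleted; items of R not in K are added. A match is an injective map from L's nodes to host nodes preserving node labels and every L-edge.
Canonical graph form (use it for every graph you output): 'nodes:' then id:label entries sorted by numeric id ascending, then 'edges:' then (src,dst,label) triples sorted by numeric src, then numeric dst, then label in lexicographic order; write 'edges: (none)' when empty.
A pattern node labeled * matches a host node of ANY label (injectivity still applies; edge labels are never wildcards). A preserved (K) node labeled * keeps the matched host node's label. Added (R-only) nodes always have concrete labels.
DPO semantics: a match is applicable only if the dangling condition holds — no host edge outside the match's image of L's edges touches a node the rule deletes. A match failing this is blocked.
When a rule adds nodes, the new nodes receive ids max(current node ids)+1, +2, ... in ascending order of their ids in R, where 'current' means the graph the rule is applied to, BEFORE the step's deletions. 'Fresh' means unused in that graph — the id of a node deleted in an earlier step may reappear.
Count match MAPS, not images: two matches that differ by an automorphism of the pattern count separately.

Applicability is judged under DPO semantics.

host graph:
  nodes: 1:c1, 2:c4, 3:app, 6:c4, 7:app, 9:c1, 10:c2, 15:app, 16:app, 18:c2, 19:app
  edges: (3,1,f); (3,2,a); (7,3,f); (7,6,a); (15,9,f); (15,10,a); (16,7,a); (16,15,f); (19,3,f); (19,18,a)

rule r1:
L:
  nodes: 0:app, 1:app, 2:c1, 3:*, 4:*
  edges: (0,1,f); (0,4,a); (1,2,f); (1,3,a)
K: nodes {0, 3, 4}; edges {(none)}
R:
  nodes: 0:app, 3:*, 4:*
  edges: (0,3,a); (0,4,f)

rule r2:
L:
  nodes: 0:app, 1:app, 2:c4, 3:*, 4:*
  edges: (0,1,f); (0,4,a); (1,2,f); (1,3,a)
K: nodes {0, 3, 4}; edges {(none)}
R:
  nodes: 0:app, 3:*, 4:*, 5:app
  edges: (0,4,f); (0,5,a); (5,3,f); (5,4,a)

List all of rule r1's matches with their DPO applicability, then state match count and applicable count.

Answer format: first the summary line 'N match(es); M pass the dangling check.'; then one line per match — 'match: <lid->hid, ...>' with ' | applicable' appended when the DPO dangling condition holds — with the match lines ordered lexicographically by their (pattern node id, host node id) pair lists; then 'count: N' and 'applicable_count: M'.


3 match(es); 1 pass the dangling check.
match: 0->7, 1->3, 2->1, 3->2, 4->6
match: 0->16, 1->15, 2->9, 3->10, 4->7 | applicable
match: 0->19, 1->3, 2->1, 3->2, 4->18
count: 3
applicable_count: 1


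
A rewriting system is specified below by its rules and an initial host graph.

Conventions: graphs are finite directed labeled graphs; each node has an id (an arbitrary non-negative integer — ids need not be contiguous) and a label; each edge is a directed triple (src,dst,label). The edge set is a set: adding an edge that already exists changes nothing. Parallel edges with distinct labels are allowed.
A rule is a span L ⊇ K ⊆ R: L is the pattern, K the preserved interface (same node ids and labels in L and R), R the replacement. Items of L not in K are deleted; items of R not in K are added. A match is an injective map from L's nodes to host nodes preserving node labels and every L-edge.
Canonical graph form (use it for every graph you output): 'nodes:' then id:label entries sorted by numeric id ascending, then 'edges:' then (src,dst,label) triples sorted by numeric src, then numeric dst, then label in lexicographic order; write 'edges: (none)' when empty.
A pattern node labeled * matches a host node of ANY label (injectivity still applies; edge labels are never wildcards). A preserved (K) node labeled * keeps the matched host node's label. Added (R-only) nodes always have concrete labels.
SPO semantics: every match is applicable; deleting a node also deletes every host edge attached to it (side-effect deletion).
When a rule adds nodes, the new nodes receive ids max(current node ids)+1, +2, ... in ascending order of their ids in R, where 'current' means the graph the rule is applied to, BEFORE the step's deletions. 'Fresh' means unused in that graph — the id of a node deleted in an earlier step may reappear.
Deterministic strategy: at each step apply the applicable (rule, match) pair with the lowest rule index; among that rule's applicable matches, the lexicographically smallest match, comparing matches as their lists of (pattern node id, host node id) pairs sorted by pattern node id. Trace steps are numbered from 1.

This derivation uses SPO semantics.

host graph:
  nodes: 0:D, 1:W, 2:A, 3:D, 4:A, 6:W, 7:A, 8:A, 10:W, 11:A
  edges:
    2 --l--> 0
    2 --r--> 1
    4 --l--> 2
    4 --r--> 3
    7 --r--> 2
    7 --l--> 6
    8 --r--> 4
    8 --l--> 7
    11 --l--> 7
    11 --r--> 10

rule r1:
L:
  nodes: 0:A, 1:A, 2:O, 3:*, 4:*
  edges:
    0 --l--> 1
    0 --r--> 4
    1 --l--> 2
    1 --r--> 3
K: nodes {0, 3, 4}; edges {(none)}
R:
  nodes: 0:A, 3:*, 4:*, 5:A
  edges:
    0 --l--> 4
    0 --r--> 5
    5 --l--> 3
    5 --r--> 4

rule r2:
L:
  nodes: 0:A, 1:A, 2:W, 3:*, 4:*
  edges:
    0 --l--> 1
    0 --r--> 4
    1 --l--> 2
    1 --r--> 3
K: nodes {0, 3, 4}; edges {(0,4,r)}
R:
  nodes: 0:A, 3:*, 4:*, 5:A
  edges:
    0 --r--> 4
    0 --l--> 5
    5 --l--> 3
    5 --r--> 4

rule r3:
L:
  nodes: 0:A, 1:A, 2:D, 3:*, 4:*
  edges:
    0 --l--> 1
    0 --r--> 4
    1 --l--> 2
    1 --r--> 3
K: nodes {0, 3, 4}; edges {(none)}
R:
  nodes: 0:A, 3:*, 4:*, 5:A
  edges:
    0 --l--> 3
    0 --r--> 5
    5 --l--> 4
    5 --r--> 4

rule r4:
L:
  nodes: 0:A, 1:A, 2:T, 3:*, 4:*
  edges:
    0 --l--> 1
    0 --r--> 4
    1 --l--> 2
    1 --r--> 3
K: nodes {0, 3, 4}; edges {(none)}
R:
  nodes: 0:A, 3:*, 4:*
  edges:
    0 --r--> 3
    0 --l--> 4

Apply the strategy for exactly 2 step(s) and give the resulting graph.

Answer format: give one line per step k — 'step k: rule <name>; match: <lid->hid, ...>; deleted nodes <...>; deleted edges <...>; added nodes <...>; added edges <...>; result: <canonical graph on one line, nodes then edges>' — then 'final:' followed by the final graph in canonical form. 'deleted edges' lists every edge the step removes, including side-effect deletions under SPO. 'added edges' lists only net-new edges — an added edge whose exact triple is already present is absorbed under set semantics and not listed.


step 1: rule r2; match: 0->8, 1->7, 2->6, 3->2, 4->4; deleted nodes 6, 7; deleted edges (7,2,r); (7,6,l); (8,7,l); (11,7,l); added nodes 12; added edges (8,12,l); (12,2,l); (12,4,r); result: nodes: 0:D, 1:W, 2:A, 3:D, 4:A, 8:A, 10:W, 11:A, 12:A edges: (2,0,l); (2,1,r); (4,2,l); (4,3,r); (8,4,r); (8,12,l); (11,10,r); (12,2,l); (12,4,r)
step 2: rule r3; match: 0->4, 1->2, 2->0, 3->1, 4->3; deleted nodes 0, 2; deleted edges (2,0,l); (2,1,r); (4,2,l); (4,3,r); (12,2,l); added nodes 13; added edges (4,1,l); (4,13,r); (13,3,l); (13,3,r); result: nodes: 1:W, 3:D, 4:A, 8:A, 10:W, 11:A, 12:A, 13:A edges: (4,1,l); (4,13,r); (8,4,r); (8,12,l); (11,10,r); (12,4,r); (13,3,l); (13,3,r)
final:
nodes: 1:W, 3:D, 4:A, 8:A, 10:W, 11:A, 12:A, 13:A
edges: (4,1,l); (4,13,r); (8,4,r); (8,12,l); (11,10,r); (12,4,r); (13,3,l); (13,3,r)


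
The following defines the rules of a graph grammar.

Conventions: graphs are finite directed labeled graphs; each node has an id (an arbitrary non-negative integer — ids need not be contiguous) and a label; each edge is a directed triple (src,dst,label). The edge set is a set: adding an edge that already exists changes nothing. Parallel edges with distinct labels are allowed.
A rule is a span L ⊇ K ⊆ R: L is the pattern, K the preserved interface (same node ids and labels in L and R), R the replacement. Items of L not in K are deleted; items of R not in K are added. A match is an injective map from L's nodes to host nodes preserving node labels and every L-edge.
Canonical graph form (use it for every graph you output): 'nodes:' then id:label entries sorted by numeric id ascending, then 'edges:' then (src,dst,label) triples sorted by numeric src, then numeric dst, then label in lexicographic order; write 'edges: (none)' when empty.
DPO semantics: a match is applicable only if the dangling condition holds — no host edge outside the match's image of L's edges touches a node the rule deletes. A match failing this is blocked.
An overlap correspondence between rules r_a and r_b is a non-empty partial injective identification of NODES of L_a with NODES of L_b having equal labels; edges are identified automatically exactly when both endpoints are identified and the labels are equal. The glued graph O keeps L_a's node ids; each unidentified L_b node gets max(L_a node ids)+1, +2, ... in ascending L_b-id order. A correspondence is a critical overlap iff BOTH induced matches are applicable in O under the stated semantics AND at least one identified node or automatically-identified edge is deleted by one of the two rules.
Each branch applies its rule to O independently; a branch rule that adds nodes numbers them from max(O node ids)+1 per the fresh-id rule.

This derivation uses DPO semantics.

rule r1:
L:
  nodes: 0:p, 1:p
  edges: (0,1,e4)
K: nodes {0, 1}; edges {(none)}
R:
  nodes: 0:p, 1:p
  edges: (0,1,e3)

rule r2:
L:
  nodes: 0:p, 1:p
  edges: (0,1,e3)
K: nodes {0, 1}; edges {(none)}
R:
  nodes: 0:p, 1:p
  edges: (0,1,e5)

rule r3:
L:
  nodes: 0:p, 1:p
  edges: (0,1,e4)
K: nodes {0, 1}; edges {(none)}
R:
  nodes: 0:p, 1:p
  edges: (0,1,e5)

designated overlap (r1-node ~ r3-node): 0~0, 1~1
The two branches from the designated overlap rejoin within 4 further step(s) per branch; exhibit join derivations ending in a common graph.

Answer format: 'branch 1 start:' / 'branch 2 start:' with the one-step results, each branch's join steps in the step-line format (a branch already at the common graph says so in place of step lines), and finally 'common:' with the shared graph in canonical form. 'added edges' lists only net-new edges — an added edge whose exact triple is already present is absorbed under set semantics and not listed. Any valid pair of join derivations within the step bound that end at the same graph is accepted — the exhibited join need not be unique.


branch 1 start:
nodes: 0:p, 1:p
edges: (0,1,e3)
branch 2 start:
nodes: 0:p, 1:p
edges: (0,1,e5)
branch 1 step 1: rule r2; match: 0->0, 1->1; deleted nodes (none); deleted edges (0,1,e3); added nodes (none); added edges (0,1,e5); result: nodes: 0:p, 1:p edges: (0,1,e5)
branch 2: already at the common graph (0 steps)
common:
nodes: 0:p, 1:p
edges: (0,1,e5)


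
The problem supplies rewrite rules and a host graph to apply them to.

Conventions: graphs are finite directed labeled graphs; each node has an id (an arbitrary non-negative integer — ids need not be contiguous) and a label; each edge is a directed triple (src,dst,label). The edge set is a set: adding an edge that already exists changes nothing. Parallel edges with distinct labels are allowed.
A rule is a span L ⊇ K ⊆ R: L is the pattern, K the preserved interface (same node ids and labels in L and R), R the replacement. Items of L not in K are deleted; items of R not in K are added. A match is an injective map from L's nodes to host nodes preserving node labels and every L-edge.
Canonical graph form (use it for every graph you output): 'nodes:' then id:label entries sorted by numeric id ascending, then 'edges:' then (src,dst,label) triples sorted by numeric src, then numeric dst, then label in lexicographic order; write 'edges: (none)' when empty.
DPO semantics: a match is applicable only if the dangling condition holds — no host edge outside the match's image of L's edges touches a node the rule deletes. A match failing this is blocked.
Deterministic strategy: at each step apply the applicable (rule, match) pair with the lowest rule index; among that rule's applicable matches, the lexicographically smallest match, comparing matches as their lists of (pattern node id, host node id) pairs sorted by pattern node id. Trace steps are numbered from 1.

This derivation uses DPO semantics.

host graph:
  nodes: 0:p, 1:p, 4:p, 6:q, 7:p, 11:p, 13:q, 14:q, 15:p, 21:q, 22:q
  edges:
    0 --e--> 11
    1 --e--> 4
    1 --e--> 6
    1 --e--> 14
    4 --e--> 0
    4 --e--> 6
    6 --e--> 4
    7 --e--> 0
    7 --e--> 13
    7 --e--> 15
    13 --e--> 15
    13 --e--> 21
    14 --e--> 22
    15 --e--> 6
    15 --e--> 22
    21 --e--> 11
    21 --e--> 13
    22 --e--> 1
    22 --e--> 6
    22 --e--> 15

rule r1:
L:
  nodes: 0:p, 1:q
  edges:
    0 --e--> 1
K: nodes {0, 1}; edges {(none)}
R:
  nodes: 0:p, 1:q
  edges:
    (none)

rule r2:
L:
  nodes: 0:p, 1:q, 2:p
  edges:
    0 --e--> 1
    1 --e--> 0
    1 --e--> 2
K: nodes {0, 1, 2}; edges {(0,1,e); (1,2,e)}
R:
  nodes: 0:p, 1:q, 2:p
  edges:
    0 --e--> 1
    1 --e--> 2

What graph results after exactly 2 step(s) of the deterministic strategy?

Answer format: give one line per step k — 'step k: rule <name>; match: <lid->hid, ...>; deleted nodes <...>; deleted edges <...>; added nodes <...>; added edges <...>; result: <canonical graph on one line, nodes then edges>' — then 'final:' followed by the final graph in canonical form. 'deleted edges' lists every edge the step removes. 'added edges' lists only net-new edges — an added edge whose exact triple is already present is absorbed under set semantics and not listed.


step 1: rule r1; match: 0->1, 1->6; deleted nodes (none); deleted edges (1,6,e); added nodes (none); added edges (none); result: nodes: 0:p, 1:p, 4:p, 6:q, 7:p, 11:p, 13:q, 14:q, 15:p, 21:q, 22:q edges: (0,11,e); (1,4,e); (1,14,e); (4,0,e); (4,6,e); (6,4,e); (7,0,e); (7,13,e); (7,15,e); (13,15,e); (13,21,e); (14,22,e); (15,6,e); (15,22,e); (21,11,e); (21,13,e); (22,1,e); (22,6,e); (22,15,e)
step 2: rule r1; match: 0->1, 1->14; deleted nodes (none); deleted edges (1,14,e); added nodes (none); added edges (none); result: nodes: 0:p, 1:p, 4:p, 6:q, 7:p, 11:p, 13:q, 14:q, 15:p, 21:q, 22:q edges: (0,11,e); (1,4,e); (4,0,e); (4,6,e); (6,4,e); (7,0,e); (7,13,e); (7,15,e); (13,15,e); (13,21,e); (14,22,e); (15,6,e); (15,22,e); (21,11,e); (21,13,e); (22,1,e); (22,6,e); (22,15,e)
final:
nodes: 0:p, 1:p, 4:p, 6:q, 7:p, 11:p, 13:q, 14:q, 15:p, 21:q, 22:q
edges: (0,11,e); (1,4,e); (4,0,e); (4,6,e); (6,4,e); (7,0,e); (7,13,e); (7,15,e); (13,15,e); (13,21,e); (14,22,e); (15,6,e); (15,22,e); (21,11,e); (21,13,e); (22,1,e); (22,6,e); (22,15,e)


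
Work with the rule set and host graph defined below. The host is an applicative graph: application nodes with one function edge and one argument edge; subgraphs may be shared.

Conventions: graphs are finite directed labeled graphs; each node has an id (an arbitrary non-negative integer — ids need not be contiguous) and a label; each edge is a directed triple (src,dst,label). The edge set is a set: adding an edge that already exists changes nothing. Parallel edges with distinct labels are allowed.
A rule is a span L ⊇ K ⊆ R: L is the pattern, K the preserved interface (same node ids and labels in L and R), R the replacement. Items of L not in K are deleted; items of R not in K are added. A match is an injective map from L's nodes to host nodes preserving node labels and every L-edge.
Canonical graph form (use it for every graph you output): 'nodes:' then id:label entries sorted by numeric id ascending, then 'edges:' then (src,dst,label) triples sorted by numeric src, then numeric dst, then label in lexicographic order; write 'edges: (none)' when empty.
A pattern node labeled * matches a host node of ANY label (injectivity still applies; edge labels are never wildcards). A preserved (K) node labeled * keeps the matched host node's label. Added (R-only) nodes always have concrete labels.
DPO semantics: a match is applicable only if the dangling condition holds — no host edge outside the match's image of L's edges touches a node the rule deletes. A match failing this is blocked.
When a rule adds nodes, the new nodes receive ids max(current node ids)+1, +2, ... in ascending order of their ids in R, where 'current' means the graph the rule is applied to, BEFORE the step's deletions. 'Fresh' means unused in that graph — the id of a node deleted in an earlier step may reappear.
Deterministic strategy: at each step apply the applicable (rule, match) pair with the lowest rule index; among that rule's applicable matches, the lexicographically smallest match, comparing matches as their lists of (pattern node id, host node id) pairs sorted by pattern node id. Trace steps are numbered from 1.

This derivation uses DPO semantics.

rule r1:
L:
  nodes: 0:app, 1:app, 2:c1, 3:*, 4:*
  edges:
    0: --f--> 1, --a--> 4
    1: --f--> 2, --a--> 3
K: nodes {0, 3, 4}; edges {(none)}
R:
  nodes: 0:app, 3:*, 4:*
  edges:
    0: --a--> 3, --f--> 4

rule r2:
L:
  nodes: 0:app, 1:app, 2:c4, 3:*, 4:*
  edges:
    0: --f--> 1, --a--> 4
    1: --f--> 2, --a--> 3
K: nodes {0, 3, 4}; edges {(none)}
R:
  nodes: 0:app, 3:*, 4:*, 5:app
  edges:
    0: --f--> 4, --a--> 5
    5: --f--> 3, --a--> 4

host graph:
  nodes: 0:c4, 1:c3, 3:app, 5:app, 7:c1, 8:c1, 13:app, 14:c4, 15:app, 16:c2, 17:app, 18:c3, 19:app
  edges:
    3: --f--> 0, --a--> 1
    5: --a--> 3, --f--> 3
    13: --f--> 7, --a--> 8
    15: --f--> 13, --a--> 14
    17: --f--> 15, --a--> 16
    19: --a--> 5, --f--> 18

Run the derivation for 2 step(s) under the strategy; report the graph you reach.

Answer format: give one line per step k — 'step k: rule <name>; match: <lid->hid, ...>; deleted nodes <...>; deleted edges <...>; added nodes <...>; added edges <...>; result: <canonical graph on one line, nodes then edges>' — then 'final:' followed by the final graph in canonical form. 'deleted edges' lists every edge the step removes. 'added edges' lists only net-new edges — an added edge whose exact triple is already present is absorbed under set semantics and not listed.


step 1: rule r1; match: 0->15, 1->13, 2->7, 3->8, 4->14; deleted nodes 7, 13; deleted edges (13,7,f); (13,8,a); (15,13,f); (15,14,a); added nodes (none); added edges (15,8,a); (15,14,f); result: nodes: 0:c4, 1:c3, 3:app, 5:app, 8:c1, 14:c4, 15:app, 16:c2, 17:app, 18:c3, 19:app edges: (3,0,f); (3,1,a); (5,3,a); (5,3,f); (15,8,a); (15,14,f); (17,15,f); (17,16,a); (19,5,a); (19,18,f)
step 2: rule r2; match: 0->17, 1->15, 2->14, 3->8, 4->16; deleted nodes 14, 15; deleted edges (15,8,a); (15,14,f); (17,15,f); (17,16,a); added nodes 20; added edges (17,16,f); (17,20,a); (20,8,f); (20,16,a); result: nodes: 0:c4, 1:c3, 3:app, 5:app, 8:c1, 16:c2, 17:app, 18:c3, 19:app, 20:app edges: (3,0,f); (3,1,a); (5,3,a); (5,3,f); (17,16,f); (17,20,a); (19,5,a); (19,18,f); (20,8,f); (20,16,a)
final:
nodes: 0:c4, 1:c3, 3:app, 5:app, 8:c1, 16:c2, 17:app, 18:c3, 19:app, 20:app
edges: (3,0,f); (3,1,a); (5,3,a); (5,3,f); (17,16,f); (17,20,a); (19,5,a); (19,18,f); (20,8,f); (20,16,a)


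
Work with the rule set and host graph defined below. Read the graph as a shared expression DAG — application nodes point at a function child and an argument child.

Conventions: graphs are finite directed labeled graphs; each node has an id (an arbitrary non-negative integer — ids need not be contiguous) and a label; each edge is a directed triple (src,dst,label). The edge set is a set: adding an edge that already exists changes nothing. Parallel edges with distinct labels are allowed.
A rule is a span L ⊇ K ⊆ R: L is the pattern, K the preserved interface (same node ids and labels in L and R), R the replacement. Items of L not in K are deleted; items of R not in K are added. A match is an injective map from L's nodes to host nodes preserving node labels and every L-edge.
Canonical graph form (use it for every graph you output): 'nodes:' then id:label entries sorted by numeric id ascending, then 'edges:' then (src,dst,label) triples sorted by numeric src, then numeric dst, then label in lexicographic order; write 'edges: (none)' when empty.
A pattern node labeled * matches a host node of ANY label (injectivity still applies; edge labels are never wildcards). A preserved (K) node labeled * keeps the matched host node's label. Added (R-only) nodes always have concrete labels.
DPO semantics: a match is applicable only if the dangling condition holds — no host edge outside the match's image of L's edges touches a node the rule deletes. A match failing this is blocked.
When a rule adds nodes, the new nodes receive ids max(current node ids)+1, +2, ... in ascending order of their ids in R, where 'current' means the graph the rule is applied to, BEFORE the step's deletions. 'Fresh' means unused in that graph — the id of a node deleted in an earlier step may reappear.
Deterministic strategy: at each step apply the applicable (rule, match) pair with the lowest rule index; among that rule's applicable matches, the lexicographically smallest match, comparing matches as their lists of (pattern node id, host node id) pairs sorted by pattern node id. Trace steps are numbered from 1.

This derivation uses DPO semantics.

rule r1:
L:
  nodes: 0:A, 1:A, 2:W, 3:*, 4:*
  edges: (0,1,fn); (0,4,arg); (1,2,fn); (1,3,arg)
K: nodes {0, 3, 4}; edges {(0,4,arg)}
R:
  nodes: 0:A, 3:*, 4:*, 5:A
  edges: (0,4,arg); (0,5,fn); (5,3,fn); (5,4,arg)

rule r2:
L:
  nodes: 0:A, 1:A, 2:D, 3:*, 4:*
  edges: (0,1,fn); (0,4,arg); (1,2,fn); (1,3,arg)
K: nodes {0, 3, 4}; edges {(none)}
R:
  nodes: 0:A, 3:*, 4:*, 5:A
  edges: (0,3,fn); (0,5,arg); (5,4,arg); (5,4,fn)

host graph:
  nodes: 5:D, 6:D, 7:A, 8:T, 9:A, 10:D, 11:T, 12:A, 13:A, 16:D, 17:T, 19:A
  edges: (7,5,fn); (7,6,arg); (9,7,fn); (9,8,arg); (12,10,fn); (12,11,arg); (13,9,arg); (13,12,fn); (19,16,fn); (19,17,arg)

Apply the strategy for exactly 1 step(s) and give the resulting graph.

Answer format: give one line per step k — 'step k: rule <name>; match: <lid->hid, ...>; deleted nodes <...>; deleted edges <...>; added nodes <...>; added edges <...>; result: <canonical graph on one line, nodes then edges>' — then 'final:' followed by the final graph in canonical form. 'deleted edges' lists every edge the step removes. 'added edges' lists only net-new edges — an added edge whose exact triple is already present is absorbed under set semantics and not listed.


step 1: rule r2; match: 0->9, 1->7, 2->5, 3->6, 4->8; deleted nodes 5, 7; deleted edges (7,5,fn); (7,6,arg); (9,7,fn); (9,8,arg); added nodes 20; added edges (9,6,fn); (9,20,arg); (20,8,arg); (20,8,fn); result: nodes: 6:D, 8:T, 9:A, 10:D, 11:T, 12:A, 13:A, 16:D, 17:T, 19:A, 20:A edges: (9,6,fn); (9,20,arg); (12,10,fn); (12,11,arg); (13,9,arg); (13,12,fn); (19,16,fn); (19,17,arg); (20,8,arg); (20,8,fn)
final:
nodes: 6:D, 8:T, 9:A, 10:D, 11:T, 12:A, 13:A, 16:D, 17:T, 19:A, 20:A
edges: (9,6,fn); (9,20,arg); (12,10,fn); (12,11,arg); (13,9,arg); (13,12,fn); (19,16,fn); (19,17,arg); (20,8,arg); (20,8,fn)


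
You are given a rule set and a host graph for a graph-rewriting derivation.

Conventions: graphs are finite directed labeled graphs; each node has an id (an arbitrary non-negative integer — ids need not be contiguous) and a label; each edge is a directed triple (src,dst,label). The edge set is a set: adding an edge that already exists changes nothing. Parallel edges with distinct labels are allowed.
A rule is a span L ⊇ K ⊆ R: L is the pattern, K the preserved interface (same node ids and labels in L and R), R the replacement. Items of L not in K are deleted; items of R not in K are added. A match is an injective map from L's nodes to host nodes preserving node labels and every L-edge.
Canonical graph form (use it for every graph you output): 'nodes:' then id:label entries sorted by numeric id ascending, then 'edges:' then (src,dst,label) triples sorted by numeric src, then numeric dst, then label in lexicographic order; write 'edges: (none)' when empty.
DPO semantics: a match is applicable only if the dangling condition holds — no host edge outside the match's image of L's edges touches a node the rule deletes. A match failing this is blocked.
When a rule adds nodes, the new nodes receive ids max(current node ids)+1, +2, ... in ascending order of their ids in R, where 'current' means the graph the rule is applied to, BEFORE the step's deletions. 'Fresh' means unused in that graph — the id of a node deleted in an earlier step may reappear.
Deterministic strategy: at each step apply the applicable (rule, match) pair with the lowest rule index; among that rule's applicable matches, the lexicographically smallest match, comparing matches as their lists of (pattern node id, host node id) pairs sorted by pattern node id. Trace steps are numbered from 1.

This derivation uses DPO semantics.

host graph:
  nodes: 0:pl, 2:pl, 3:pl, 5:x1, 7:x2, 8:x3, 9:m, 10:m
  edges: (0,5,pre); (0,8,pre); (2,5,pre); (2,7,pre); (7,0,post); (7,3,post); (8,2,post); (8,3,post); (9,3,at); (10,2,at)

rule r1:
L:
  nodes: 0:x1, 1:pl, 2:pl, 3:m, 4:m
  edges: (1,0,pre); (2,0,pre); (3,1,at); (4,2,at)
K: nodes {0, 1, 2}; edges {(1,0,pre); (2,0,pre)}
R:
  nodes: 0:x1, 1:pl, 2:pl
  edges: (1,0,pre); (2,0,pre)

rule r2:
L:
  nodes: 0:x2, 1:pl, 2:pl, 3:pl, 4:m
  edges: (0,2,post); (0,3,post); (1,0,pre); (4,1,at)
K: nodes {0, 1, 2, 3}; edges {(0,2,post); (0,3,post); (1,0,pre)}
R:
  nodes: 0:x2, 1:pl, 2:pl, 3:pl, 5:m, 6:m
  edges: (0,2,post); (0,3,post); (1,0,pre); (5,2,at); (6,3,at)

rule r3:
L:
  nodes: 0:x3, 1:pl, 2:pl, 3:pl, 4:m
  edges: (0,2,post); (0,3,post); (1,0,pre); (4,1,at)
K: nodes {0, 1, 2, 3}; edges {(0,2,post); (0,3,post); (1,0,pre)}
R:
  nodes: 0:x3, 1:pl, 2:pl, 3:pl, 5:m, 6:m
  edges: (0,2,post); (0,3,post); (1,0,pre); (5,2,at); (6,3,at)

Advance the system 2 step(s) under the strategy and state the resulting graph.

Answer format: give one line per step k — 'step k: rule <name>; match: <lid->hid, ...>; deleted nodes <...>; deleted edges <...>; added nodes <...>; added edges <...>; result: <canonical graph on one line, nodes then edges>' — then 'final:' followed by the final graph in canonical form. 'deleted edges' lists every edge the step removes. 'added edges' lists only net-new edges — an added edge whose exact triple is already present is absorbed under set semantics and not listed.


step 1: rule r2; match: 0->7, 1->2, 2->0, 3->3, 4->10; deleted nodes 10; deleted edges (10,2,at); added nodes 11, 12; added edges (11,0,at); (12,3,at); result: nodes: 0:pl, 2:pl, 3:pl, 5:x1, 7:x2, 8:x3, 9:m, 11:m, 12:m edges: (0,5,pre); (0,8,pre); (2,5,pre); (2,7,pre); (7,0,post); (7,3,post); (8,2,post); (8,3,post); (9,3,at); (11,0,at); (12,3,at)
step 2: rule r3; match: 0->8, 1->0, 2->2, 3->3, 4->11; deleted nodes 11; deleted edges (11,0,at); added nodes 13, 14; added edges (13,2,at); (14,3,at); result: nodes: 0:pl, 2:pl, 3:pl, 5:x1, 7:x2, 8:x3, 9:m, 12:m, 13:m, 14:m edges: (0,5,pre); (0,8,pre); (2,5,pre); (2,7,pre); (7,0,post); (7,3,post); (8,2,post); (8,3,post); (9,3,at); (12,3,at); (13,2,at); (14,3,at)
final:
nodes: 0:pl, 2:pl, 3:pl, 5:x1, 7:x2, 8:x3, 9:m, 12:m, 13:m, 14:m
edges: (0,5,pre); (0,8,pre); (2,5,pre); (2,7,pre); (7,0,post); (7,3,post); (8,2,post); (8,3,post); (9,3,at); (12,3,at); (13,2,at); (14,3,at)


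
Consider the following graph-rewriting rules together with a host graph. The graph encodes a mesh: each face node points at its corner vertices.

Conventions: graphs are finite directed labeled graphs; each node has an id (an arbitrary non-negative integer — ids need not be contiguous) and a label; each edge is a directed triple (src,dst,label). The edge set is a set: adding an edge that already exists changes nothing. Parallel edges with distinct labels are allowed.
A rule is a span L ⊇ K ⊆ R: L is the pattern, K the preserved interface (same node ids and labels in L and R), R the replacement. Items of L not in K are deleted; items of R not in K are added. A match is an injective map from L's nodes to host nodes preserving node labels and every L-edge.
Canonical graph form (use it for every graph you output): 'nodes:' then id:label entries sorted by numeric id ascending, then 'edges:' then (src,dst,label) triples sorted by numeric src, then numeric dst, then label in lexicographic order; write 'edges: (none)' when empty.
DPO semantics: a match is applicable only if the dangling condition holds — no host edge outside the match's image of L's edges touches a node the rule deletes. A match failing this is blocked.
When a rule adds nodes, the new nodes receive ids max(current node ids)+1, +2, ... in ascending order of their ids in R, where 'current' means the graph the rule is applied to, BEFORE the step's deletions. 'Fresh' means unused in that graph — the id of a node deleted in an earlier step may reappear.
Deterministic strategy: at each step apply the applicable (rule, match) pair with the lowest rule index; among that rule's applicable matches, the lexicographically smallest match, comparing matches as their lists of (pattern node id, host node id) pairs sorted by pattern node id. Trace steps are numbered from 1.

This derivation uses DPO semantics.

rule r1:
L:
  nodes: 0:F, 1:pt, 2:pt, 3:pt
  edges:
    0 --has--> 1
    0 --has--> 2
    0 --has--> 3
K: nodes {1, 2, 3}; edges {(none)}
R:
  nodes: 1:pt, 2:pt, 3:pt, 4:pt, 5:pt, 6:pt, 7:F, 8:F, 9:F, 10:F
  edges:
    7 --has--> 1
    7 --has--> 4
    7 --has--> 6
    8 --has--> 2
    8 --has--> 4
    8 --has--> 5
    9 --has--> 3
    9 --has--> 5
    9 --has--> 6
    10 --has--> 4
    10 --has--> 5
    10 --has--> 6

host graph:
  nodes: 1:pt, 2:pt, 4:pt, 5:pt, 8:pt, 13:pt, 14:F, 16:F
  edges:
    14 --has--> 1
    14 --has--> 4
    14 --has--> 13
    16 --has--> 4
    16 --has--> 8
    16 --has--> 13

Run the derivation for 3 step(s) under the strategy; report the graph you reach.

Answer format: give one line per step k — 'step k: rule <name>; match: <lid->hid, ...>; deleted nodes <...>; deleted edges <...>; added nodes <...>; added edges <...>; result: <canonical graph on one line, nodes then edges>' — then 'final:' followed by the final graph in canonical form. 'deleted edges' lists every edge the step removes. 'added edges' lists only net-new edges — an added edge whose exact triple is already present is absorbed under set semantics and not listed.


step 1: rule r1; match: 0->14, 1->1, 2->4, 3->13; deleted nodes 14; deleted edges (14,1,has); (14,4,has); (14,13,has); added nodes 17, 18, 19, 20, 21, 22, 23; added edges (20,1,has); (20,17,has); (20,19,has); (21,4,has); (21,17,has); (21,18,has); (22,13,has); (22,18,has); (22,19,has); (23,17,has); (23,18,has); (23,19,has); result: nodes: 1:pt, 2:pt, 4:pt, 5:pt, 8:pt, 13:pt, 16:F, 17:pt, 18:pt, 19:pt, 20:F, 21:F, 22:F, 23:F edges: (16,4,has); (16,8,has); (16,13,has); (20,1,has); (20,17,has); (20,19,has); (21,4,has); (21,17,has); (21,18,has); (22,13,has); (22,18,has); (22,19,has); (23,17,has); (23,18,has); (23,19,has)
step 2: rule r1; match: 0->16, 1->4, 2->8, 3->13; deleted nodes 16; deleted edges (16,4,has); (16,8,has); (16,13,has); added nodes 24, 25, 26, 27, 28, 29, 30; added edges (27,4,has); (27,24,has); (27,26,has); (28,8,has); (28,24,has); (28,25,has); (29,13,has); (29,25,has); (29,26,has); (30,24,has); (30,25,has); (30,26,has); result: nodes: 1:pt, 2:pt, 4:pt, 5:pt, 8:pt, 13:pt, 17:pt, 18:pt, 19:pt, 20:F, 21:F, 22:F, 23:F, 24:pt, 25:pt, 26:pt, 27:F, 28:F, 29:F, 30:F edges: (20,1,has); (20,17,has); (20,19,has); (21,4,has); (21,17,has); (21,18,has); (22,13,has); (22,18,has); (22,19,has); (23,17,has); (23,18,has); (23,19,has); (27,4,has); (27,24,has); (27,26,has); (28,8,has); (28,24,has); (28,25,has); (29,13,has); (29,25,has); (29,26,has); (30,24,has); (30,25,has); (30,26,has)
step 3: rule r1; match: 0->20, 1->1, 2->17, 3->19; deleted nodes 20; deleted edges (20,1,has); (20,17,has); (20,19,has); added nodes 31, 32, 33, 34, 35, 36, 37; added edges (34,1,has); (34,31,has); (34,33,has); (35,17,has); (35,31,has); (35,32,has); (36,19,has); (36,32,has); (36,33,has); (37,31,has); (37,32,has); (37,33,has); result: nodes: 1:pt, 2:pt, 4:pt, 5:pt, 8:pt, 13:pt, 17:pt, 18:pt, 19:pt, 21:F, 22:F, 23:F, 24:pt, 25:pt, 26:pt, 27:F, 28:F, 29:F, 30:F, 31:pt, 32:pt, 33:pt, 34:F, 35:F, 36:F, 37:F edges: (21,4,has); (21,17,has); (21,18,has); (22,13,has); (22,18,has); (22,19,has); (23,17,has); (23,18,has); (23,19,has); (27,4,has); (27,24,has); (27,26,has); (28,8,has); (28,24,has); (28,25,has); (29,13,has); (29,25,has); (29,26,has); (30,24,has); (30,25,has); (30,26,has); (34,1,has); (34,31,has); (34,33,has); (35,17,has); (35,31,has); (35,32,has); (36,19,has); (36,32,has); (36,33,has); (37,31,has); (37,32,has); (37,33,has)
final:
nodes: 1:pt, 2:pt, 4:pt, 5:pt, 8:pt, 13:pt, 17:pt, 18:pt, 19:pt, 21:F, 22:F, 23:F, 24:pt, 25:pt, 26:pt, 27:F, 28:F, 29:F, 30:F, 31:pt, 32:pt, 33:pt, 34:F, 35:F, 36:F, 37:F
edges: (21,4,has); (21,17,has); (21,18,has); (22,13,has); (22,18,has); (22,19,has); (23,17,has); (23,18,has); (23,19,has); (27,4,has); (27,24,has); (27,26,has); (28,8,has); (28,24,has); (28,25,has); (29,13,has); (29,25,has); (29,26,has); (30,24,has); (30,25,has); (30,26,has); (34,1,has); (34,31,has); (34,33,has); (35,17,has); (35,31,has); (35,32,has); (36,19,has); (36,32,has); (36,33,has); (37,31,has); (37,32,has); (37,33,has)


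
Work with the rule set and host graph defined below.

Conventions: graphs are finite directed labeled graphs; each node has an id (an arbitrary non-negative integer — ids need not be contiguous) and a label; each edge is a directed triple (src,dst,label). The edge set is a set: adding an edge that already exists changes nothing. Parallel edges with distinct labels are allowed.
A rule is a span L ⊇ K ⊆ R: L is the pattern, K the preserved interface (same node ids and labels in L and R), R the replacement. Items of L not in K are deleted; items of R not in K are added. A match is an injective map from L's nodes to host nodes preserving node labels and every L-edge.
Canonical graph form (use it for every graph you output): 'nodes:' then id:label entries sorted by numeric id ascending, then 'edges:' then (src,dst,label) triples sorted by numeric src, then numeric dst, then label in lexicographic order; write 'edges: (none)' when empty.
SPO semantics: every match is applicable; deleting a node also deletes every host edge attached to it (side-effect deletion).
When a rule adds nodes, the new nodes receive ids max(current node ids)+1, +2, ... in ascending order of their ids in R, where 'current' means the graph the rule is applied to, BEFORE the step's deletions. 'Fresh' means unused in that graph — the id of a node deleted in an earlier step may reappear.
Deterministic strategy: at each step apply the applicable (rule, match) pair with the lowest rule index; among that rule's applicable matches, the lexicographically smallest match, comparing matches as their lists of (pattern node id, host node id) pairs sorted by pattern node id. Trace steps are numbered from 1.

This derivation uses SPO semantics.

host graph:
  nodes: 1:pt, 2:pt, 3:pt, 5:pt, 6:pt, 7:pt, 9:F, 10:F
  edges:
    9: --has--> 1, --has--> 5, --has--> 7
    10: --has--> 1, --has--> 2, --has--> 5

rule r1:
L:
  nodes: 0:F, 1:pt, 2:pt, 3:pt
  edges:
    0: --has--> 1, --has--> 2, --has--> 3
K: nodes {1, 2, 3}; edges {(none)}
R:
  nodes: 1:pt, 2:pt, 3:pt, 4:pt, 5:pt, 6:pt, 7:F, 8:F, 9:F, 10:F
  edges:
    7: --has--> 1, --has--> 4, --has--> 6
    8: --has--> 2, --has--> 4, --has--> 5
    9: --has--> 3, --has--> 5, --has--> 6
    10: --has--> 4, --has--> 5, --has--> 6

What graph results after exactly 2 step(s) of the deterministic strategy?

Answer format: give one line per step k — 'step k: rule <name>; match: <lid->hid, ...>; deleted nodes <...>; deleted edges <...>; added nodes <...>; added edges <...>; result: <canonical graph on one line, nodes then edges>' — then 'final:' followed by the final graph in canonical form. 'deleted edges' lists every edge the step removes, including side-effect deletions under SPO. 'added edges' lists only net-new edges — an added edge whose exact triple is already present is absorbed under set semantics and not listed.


step 1: rule r1; match: 0->9, 1->1, 2->5, 3->7; deleted nodes 9; deleted edges (9,1,has); (9,5,has); (9,7,has); added nodes 11, 12, 13, 14, 15, 16, 17; added edges (14,1,has); (14,11,has); (14,13,has); (15,5,has); (15,11,has); (15,12,has); (16,7,has); (16,12,has); (16,13,has); (17,11,has); (17,12,has); (17,13,has); result: nodes: 1:pt, 2:pt, 3:pt, 5:pt, 6:pt, 7:pt, 10:F, 11:pt, 12:pt, 13:pt, 14:F, 15:F, 16:F, 17:F edges: (10,1,has); (10,2,has); (10,5,has); (14,1,has); (14,11,has); (14,13,has); (15,5,has); (15,11,has); (15,12,has); (16,7,has); (16,12,has); (16,13,has); (17,11,has); (17,12,has); (17,13,has)
step 2: rule r1; match: 0->10, 1->1, 2->2, 3->5; deleted nodes 10; deleted edges (10,1,has); (10,2,has); (10,5,has); added nodes 18, 19, 20, 21, 22, 23, 24; added edges (21,1,has); (21,18,has); (21,20,has); (22,2,has); (22,18,has); (22,19,has); (23,5,has); (23,19,has); (23,20,has); (24,18,has); (24,19,has); (24,20,has); result: nodes: 1:pt, 2:pt, 3:pt, 5:pt, 6:pt, 7:pt, 11:pt, 12:pt, 13:pt, 14:F, 15:F, 16:F, 17:F, 18:pt, 19:pt, 20:pt, 21:F, 22:F, 23:F, 24:F edges: (14,1,has); (14,11,has); (14,13,has); (15,5,has); (15,11,has); (15,12,has); (16,7,has); (16,12,has); (16,13,has); (17,11,has); (17,12,has); (17,13,has); (21,1,has); (21,18,has); (21,20,has); (22,2,has); (22,18,has); (22,19,has); (23,5,has); (23,19,has); (23,20,has); (24,18,has); (24,19,has); (24,20,has)
final:
nodes: 1:pt, 2:pt, 3:pt, 5:pt, 6:pt, 7:pt, 11:pt, 12:pt, 13:pt, 14:F, 15:F, 16:F, 17:F, 18:pt, 19:pt, 20:pt, 21:F, 22:F, 23:F, 24:F
edges: (14,1,has); (14,11,has); (14,13,has); (15,5,has); (15,11,has); (15,12,has); (16,7,has); (16,12,has); (16,13,has); (17,11,has); (17,12,has); (17,13,has); (21,1,has); (21,18,has); (21,20,has); (22,2,has); (22,18,has); (22,19,has); (23,5,has); (23,19,has); (23,20,has); (24,18,has); (24,19,has); (24,20,has)
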